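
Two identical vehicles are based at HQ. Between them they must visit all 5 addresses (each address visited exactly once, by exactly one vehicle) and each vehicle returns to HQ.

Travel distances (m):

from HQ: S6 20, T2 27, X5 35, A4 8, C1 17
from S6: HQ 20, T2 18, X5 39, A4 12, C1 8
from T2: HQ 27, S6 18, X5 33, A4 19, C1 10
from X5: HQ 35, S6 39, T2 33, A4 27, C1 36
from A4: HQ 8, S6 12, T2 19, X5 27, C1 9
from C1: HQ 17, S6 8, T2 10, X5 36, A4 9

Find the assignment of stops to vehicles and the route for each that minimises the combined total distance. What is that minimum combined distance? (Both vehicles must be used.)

Check every non-empty split of the stops between the two vehicles; for each half take its own optimal tour:
  {S6} + {T2, X5, A4, C1}: 40 + 95 = 135
  {T2} + {S6, X5, A4, C1}: 54 + 99 = 153
  {S6, T2} + {X5, A4, C1}: 65 + 88 = 153
  {X5} + {S6, T2, A4, C1}: 70 + 65 = 135
  {S6, X5} + {T2, A4, C1}: 94 + 54 = 148
  {T2, X5} + {S6, A4, C1}: 95 + 45 = 140
  … (15 splits in total)
  {A4} + {S6, T2, X5, C1}: 16 + 106 = 122  ← best
Best: vehicle 1 HQ → A4 → HQ = 16; vehicle 2 HQ → S6 → C1 → T2 → X5 → HQ = 106; combined 122.

Minimum combined distance: 122 m.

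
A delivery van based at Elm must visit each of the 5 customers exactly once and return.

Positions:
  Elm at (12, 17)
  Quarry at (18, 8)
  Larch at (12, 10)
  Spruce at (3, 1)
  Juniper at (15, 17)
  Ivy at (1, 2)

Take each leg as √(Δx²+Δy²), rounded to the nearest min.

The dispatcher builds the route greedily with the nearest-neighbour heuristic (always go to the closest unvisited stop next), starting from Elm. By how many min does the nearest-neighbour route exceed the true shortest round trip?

From Elm: Juniper=3, Larch=7, Quarry=11, Spruce=18, Ivy=19 → choose Juniper (3).
From Juniper: Larch=8, Quarry=9, Spruce=20, Ivy=21 → choose Larch (8).
From Larch: Quarry=6, Spruce=13, Ivy=14 → choose Quarry (6).
From Quarry: Spruce=17, Ivy=18 → choose Spruce (17).
From Spruce: Ivy=2 → choose Ivy (2).
NN route Elm → Juniper → Larch → Quarry → Spruce → Ivy → Elm costs 55.
Optimal: Elm → Larch → Spruce → Ivy → Quarry → Juniper → Elm costs 52 (by enumerating all 60 distinct tours).
Excess = 55 − 52 = 3.

The nearest-neighbour route is 3 min longer than optimal.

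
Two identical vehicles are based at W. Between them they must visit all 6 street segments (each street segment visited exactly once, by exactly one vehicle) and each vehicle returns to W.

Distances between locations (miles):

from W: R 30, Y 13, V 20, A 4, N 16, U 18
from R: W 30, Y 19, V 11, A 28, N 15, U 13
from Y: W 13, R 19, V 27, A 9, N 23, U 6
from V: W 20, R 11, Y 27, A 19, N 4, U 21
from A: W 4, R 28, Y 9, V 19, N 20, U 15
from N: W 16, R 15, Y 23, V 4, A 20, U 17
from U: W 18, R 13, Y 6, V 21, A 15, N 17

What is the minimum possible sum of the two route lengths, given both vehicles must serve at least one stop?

There are 2^5 − 1 = 31 ways to divide the 6 stops into two non-empty groups. For each, the best each vehicle can do is its own shortest tour through its group:
  {R} + {Y, V, A, N, U}: 60 + 60 = 120
  {Y} + {R, V, A, N, U}: 26 + 63 = 89
  {R, Y} + {V, A, N, U}: 62 + 60 = 122
  {V} + {R, Y, A, N, U}: 40 + 63 = 103
  {R, V} + {Y, A, N, U}: 61 + 52 = 113
  {Y, V} + {R, A, N, U}: 60 + 63 = 123
  … (31 splits in total)
  {A} + {R, Y, V, N, U}: 8 + 63 = 71  ← best
Best: vehicle 1 W → A → W = 8; vehicle 2 W → Y → U → R → V → N → W = 63; combined 71.

Minimum combined distance: 71 miles.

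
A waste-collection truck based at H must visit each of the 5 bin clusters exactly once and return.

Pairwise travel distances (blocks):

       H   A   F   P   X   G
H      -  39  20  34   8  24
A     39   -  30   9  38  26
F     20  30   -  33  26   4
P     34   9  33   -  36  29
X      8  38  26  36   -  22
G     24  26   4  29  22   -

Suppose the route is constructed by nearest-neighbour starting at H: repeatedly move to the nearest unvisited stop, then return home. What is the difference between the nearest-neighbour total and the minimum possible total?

H: X=8, F=20, G=24, P=34, A=39 ⇒ X
X: G=22, F=26, P=36, A=38 ⇒ G
G: F=4, A=26, P=29 ⇒ F
F: A=30, P=33 ⇒ A
A: P=9 ⇒ P
NN route H → X → G → F → A → P → H costs 107.
Optimal: H → F → G → A → P → X → H costs 103 (by enumerating all 60 distinct tours).
Excess = 107 − 103 = 4.

4 blocks longer than the optimal tour.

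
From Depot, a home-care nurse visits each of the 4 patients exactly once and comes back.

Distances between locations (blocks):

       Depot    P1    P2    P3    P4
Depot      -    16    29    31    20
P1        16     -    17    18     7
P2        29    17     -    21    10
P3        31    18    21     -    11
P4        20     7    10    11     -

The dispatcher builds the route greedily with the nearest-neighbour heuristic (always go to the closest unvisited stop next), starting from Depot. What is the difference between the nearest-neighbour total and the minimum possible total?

The nearest-neighbour route is 1 blocks longer than optimal.

From Depot: P1=16, P4=20, P2=29, P3=31 → choose P1 (16).
From P1: P4=7, P2=17, P3=18 → choose P4 (7).
From P4: P2=10, P3=11 → choose P2 (10).
From P2: P3=21 → choose P3 (21).
NN route Depot → P1 → P4 → P2 → P3 → Depot costs 85.
Optimal: Depot → P1 → P3 → P4 → P2 → Depot costs 84 (by enumerating all 12 distinct tours).
Excess = 85 − 84 = 1.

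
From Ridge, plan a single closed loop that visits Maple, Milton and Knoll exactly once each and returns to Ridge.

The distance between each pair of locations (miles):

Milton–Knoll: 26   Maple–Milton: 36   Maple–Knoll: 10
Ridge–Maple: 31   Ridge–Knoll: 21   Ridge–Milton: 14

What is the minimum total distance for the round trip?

Ridge-Maple-Milton-Knoll-Ridge: 31+36+26+21 = 114
Ridge-Maple-Knoll-Milton-Ridge: 31+10+26+14 = 81
Ridge-Milton-Maple-Knoll-Ridge: 14+36+10+21 = 81
The minimum is 81.
One optimal route: Ridge → Maple → Knoll → Milton → Ridge (or its reverse).

Shortest round trip = 81 miles.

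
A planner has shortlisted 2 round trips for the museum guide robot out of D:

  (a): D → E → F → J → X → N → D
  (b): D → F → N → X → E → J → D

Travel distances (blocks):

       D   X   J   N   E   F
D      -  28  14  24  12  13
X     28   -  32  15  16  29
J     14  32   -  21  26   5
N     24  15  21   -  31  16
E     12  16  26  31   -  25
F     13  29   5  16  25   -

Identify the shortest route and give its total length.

(a): 12 + 25 + 5 + 32 + 15 + 24 = 113
(b): 13 + 16 + 15 + 16 + 26 + 14 = 100

Shortest is (b), total 100 blocks.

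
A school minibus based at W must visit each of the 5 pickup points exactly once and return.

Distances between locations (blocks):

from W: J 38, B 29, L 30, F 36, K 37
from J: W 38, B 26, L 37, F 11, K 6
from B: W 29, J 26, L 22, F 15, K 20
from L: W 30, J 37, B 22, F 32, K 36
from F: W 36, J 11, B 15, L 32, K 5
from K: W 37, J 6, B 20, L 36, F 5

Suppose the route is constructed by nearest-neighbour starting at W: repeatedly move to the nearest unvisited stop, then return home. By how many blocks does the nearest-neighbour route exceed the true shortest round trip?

From W: B=29, L=30, F=36, K=37, J=38 → choose B (29).
From B: F=15, K=20, L=22, J=26 → choose F (15).
From F: K=5, J=11, L=32 → choose K (5).
From K: J=6, L=36 → choose J (6).
From J: L=37 → choose L (37).
NN route W → B → F → K → J → L → W costs 122.
Optimal: W → J → K → F → B → L → W costs 116 (by enumerating all 60 distinct tours).
Excess = 122 − 116 = 6.

Excess over optimum: 6 blocks.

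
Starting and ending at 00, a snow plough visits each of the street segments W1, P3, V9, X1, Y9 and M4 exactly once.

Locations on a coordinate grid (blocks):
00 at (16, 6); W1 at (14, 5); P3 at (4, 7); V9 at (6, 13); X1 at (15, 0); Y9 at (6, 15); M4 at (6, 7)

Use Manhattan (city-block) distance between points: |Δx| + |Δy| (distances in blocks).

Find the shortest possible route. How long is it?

Shortest round trip = 54 blocks.

There are 360 distinct closed tours to check (reversals are equivalent).
00→W1→P3→V9→X1→Y9→M4→00: 3+12+8+22+24+8+11 = 88
00→W1→P3→V9→X1→M4→Y9→00: 3+12+8+22+16+8+19 = 88
00→W1→P3→V9→Y9→X1→M4→00: 3+12+8+2+24+16+11 = 76
00→W1→P3→V9→Y9→M4→X1→00: 3+12+8+2+8+16+7 = 56
00→W1→P3→V9→M4→X1→Y9→00: 3+12+8+6+16+24+19 = 88
00→W1→P3→V9→M4→Y9→X1→00: 3+12+8+6+8+24+7 = 68
00→W1→P3→X1→V9→Y9→M4→00: 3+12+18+22+2+8+11 = 76
00→W1→P3→X1→V9→M4→Y9→00: 3+12+18+22+6+8+19 = 88
… (352 more)
00→P3→V9→Y9→M4→W1→X1→00: 13+8+2+8+10+6+7 = 54  ← best
The minimum is 54.
One optimal route: 00 → P3 → V9 → Y9 → M4 → W1 → X1 → 00 (or its reverse).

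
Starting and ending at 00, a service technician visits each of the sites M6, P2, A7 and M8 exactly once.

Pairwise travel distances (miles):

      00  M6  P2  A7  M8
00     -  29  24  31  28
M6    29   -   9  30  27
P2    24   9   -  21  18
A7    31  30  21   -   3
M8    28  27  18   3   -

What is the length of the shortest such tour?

90 miles — the shortest possible round trip.

With 4 stops there are 4!/2 = 12 distinct round trips (a route and its reverse cost the same).
00→M6→P2→A7→M8→00: 29+9+21+3+28 = 90
00→M6→P2→M8→A7→00: 29+9+18+3+31 = 90
00→M6→A7→P2→M8→00: 29+30+21+18+28 = 126
00→M6→A7→M8→P2→00: 29+30+3+18+24 = 104
00→M6→M8→P2→A7→00: 29+27+18+21+31 = 126
00→M6→M8→A7→P2→00: 29+27+3+21+24 = 104
00→P2→M6→A7→M8→00: 24+9+30+3+28 = 94
00→P2→M6→M8→A7→00: 24+9+27+3+31 = 94
00→P2→A7→M6→M8→00: 24+21+30+27+28 = 130
00→P2→M8→M6→A7→00: 24+18+27+30+31 = 130
00→A7→M6→P2→M8→00: 31+30+9+18+28 = 116
00→A7→P2→M6→M8→00: 31+21+9+27+28 = 116
The minimum is 90.
One optimal route: 00 → M6 → P2 → A7 → M8 → 00 (or its reverse).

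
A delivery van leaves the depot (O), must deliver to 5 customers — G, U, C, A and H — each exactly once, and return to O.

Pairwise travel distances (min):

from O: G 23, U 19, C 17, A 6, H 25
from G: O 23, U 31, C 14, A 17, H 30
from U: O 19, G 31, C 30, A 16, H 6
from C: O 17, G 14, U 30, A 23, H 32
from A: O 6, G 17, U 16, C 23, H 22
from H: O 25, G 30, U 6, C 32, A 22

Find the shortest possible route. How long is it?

O→G→U→C→A→H→O: 23+31+30+23+22+25 = 154
O→G→U→C→H→A→O: 23+31+30+32+22+6 = 144
O→G→U→A→C→H→O: 23+31+16+23+32+25 = 150
O→G→U→A→H→C→O: 23+31+16+22+32+17 = 141
O→G→U→H→C→A→O: 23+31+6+32+23+6 = 121
O→G→U→H→A→C→O: 23+31+6+22+23+17 = 122
O→G→C→U→A→H→O: 23+14+30+16+22+25 = 130
O→G→C→U→H→A→O: 23+14+30+6+22+6 = 101
O→G→C→A→U→H→O: 23+14+23+16+6+25 = 107
O→G→C→A→H→U→O: 23+14+23+22+6+19 = 107
O→G→C→H→U→A→O: 23+14+32+6+16+6 = 97
O→G→C→H→A→U→O: 23+14+32+22+16+19 = 126
O→G→A→U→C→H→O: 23+17+16+30+32+25 = 143
O→G→A→U→H→C→O: 23+17+16+6+32+17 = 111
… (46 more)
O→C→G→H→U→A→O: 17+14+30+6+16+6 = 89  ← best
The minimum is 89.
One optimal route: O → C → G → H → U → A → O (or its reverse).

89 min — the shortest possible round trip.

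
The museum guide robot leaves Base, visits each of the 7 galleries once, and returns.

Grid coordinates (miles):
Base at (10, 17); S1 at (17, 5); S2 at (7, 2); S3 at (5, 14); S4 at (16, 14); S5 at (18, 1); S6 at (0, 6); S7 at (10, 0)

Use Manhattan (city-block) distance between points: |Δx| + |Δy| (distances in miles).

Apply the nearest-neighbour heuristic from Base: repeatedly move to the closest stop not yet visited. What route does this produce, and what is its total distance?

From Base: distances to unvisited — S3=8, S4=9, S7=17, S2=18, S1=19, S6=21, S5=24. Nearest is S3 (8).
From S3: distances to unvisited — S4=11, S6=13, S2=14, S7=19, S1=21, S5=26. Nearest is S4 (11).
From S4: distances to unvisited — S1=10, S5=15, S7=20, S2=21, S6=24. Nearest is S1 (10).
From S1: distances to unvisited — S5=5, S7=12, S2=13, S6=18. Nearest is S5 (5).
From S5: distances to unvisited — S7=9, S2=12, S6=23. Nearest is S7 (9).
From S7: distances to unvisited — S2=5, S6=16. Nearest is S2 (5).
From S2: distances to unvisited — S6=11. Nearest is S6 (11).
Return S6→Base: 21.
Total = 8 + 11 + 10 + 5 + 9 + 5 + 11 + 21 = 80.

Total distance 80 miles via the nearest-neighbour route Base → S3 → S4 → S1 → S5 → S7 → S2 → S6 → Base.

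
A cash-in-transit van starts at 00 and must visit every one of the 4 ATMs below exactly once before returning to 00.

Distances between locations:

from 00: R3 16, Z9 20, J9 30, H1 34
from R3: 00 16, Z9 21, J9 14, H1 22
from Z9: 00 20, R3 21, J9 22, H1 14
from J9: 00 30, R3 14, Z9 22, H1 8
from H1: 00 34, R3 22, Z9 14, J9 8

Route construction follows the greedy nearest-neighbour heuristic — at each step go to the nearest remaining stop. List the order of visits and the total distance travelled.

00 → [R3:16 / Z9:20 / J9:30 / H1:34] → R3 (16)
R3 → [J9:14 / Z9:21 / H1:22] → J9 (14)
J9 → [H1:8 / Z9:22] → H1 (8)
H1 → [Z9:14] → Z9 (14)
Return Z9→00: 20.
Total = 16 + 14 + 8 + 14 + 20 = 72.

Nearest-neighbour total = 72; route 00 → R3 → J9 → H1 → Z9 → 00.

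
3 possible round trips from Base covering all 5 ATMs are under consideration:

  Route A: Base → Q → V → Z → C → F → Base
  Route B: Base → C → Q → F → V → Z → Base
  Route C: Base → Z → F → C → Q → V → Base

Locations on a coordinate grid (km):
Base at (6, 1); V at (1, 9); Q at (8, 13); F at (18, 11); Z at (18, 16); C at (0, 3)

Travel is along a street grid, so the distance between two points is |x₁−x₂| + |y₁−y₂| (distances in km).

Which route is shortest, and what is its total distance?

Route A: 14 + 11 + 24 + 31 + 26 + 22 = 128
Route B: 8 + 18 + 12 + 19 + 24 + 27 = 108
Route C: 27 + 5 + 26 + 18 + 11 + 13 = 100

100 km — Route C is the shortest.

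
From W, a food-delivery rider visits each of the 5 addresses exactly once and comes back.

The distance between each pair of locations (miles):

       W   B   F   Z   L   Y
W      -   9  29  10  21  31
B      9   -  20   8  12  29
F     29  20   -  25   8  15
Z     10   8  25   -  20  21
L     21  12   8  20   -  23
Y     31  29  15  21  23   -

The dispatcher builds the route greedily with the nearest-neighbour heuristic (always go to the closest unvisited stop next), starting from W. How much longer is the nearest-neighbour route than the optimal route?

The nearest-neighbour route is 16 miles longer than optimal.

From W: B=9, Z=10, L=21, F=29, Y=31 → choose B (9).
From B: Z=8, L=12, F=20, Y=29 → choose Z (8).
From Z: L=20, Y=21, F=25 → choose L (20).
From L: F=8, Y=23 → choose F (8).
From F: Y=15 → choose Y (15).
NN route W → B → Z → L → F → Y → W costs 91.
Optimal: W → B → L → F → Y → Z → W costs 75 (by enumerating all 60 distinct tours).
Excess = 91 − 75 = 16.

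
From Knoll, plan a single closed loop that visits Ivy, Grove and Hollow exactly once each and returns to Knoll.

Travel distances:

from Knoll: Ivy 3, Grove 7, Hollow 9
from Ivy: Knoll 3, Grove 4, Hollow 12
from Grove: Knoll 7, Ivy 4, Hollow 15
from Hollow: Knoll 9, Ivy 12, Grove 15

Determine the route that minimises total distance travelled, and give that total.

Shortest round trip = 31.

With 3 stops there are 3!/2 = 3 distinct round trips (a route and its reverse cost the same).
Knoll→Ivy→Grove→Hollow→Knoll: 3+4+15+9 = 31
Knoll→Ivy→Hollow→Grove→Knoll: 3+12+15+7 = 37
Knoll→Grove→Ivy→Hollow→Knoll: 7+4+12+9 = 32
The minimum is 31.
One optimal route: Knoll → Ivy → Grove → Hollow → Knoll (or its reverse).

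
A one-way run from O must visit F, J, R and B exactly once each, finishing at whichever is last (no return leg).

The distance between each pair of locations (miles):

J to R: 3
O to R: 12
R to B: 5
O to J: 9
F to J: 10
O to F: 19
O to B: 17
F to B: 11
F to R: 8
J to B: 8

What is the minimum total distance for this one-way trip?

There are 4! = 24 possible orderings.
O → F → J → R → B: 19+10+3+5 = 37
O → F → J → B → R: 19+10+8+5 = 42
O → F → R → J → B: 19+8+3+8 = 38
O → F → R → B → J: 19+8+5+8 = 40
O → F → B → J → R: 19+11+8+3 = 41
O → F → B → R → J: 19+11+5+3 = 38
O → J → F → R → B: 9+10+8+5 = 32
O → J → F → B → R: 9+10+11+5 = 35
O → J → R → F → B: 9+3+8+11 = 31
O → J → R → B → F: 9+3+5+11 = 28
O → J → B → F → R: 9+8+11+8 = 36
O → J → B → R → F: 9+8+5+8 = 30
O → R → F → J → B: 12+8+10+8 = 38
O → R → F → B → J: 12+8+11+8 = 39
… (10 more)
The minimum is 28.
One shortest path: O → J → R → B → F.

28 miles — the minimum one-way total.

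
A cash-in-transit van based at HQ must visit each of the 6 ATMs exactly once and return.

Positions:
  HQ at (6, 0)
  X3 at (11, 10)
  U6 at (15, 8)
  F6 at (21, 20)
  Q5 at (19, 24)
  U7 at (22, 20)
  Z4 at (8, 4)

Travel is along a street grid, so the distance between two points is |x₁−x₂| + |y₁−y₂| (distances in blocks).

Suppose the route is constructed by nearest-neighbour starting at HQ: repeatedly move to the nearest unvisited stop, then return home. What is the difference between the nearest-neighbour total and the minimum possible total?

HQ: Z4=6, X3=15, U6=17, F6=35, U7=36, Q5=37 ⇒ Z4
Z4: X3=9, U6=11, F6=29, U7=30, Q5=31 ⇒ X3
X3: U6=6, F6=20, U7=21, Q5=22 ⇒ U6
U6: F6=18, U7=19, Q5=20 ⇒ F6
F6: U7=1, Q5=6 ⇒ U7
U7: Q5=7 ⇒ Q5
NN route HQ → Z4 → X3 → U6 → F6 → U7 → Q5 → HQ costs 84.
Optimal: HQ → X3 → F6 → U7 → Q5 → U6 → Z4 → HQ costs 80 (by enumerating all 360 distinct tours).
Excess = 84 − 80 = 4.

Excess over optimum: 4 blocks.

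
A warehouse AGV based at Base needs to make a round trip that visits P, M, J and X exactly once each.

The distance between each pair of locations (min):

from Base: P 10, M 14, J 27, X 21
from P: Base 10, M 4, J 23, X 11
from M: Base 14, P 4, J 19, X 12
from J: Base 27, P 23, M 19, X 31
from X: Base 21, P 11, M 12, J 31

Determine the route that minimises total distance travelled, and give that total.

With 4 stops there are 4!/2 = 12 distinct round trips (a route and its reverse cost the same).
Base - P - M - J - X - Base: 10+4+19+31+21 = 85
Base - P - M - X - J - Base: 10+4+12+31+27 = 84
Base - P - J - M - X - Base: 10+23+19+12+21 = 85
Base - P - J - X - M - Base: 10+23+31+12+14 = 90
Base - P - X - M - J - Base: 10+11+12+19+27 = 79
Base - P - X - J - M - Base: 10+11+31+19+14 = 85
Base - M - P - J - X - Base: 14+4+23+31+21 = 93
Base - M - P - X - J - Base: 14+4+11+31+27 = 87
Base - M - J - P - X - Base: 14+19+23+11+21 = 88
Base - M - X - P - J - Base: 14+12+11+23+27 = 87
Base - J - P - M - X - Base: 27+23+4+12+21 = 87
Base - J - M - P - X - Base: 27+19+4+11+21 = 82
The minimum is 79.
One optimal route: Base → P → X → M → J → Base (or its reverse).

Minimum total distance: 79 min.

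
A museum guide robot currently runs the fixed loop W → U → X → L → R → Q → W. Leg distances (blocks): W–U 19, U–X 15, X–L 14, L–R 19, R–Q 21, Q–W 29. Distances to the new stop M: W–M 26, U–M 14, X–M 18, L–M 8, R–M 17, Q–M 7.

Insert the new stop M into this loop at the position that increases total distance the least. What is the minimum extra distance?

Insertion cost between consecutive stops i–j is d(i,M) + d(M,j) − d(i,j):
  between W and U: 26 + 14 − 19 = 21
  between U and X: 14 + 18 − 15 = 17
  between X and L: 18 + 8 − 14 = 12
  between L and R: 8 + 17 − 19 = 6
  between R and Q: 17 + 7 − 21 = 3
  between Q and W: 7 + 26 − 29 = 4
Cheapest insertion is between R and Q, adding 3.
New total = 117 + 3 = 120.

Adding 3 blocks by placing M on the R–Q leg.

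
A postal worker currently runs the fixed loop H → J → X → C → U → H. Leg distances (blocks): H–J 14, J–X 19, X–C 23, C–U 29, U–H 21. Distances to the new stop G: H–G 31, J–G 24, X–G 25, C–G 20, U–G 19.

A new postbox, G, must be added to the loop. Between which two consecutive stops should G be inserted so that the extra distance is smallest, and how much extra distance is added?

Insertion cost between consecutive stops i–j is d(i,G) + d(G,j) − d(i,j):
  between H and J: 31 + 24 − 14 = 41
  between J and X: 24 + 25 − 19 = 30
  between X and C: 25 + 20 − 23 = 22
  between C and U: 20 + 19 − 29 = 10
  between U and H: 19 + 31 − 21 = 29
Cheapest insertion is between C and U, adding 10.
New total = 106 + 10 = 116.

+10 blocks — insert G between C and U.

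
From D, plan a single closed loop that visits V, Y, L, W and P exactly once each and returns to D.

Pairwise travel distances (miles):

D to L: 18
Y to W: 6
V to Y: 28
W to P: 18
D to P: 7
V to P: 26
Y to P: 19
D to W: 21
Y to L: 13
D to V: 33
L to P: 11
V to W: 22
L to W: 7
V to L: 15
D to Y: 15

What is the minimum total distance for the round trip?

There are 60 distinct closed tours to check (reversals are equivalent).
D→V→Y→L→W→P→D: 33+28+13+7+18+7 = 106
D→V→Y→L→P→W→D: 33+28+13+11+18+21 = 124
D→V→Y→W→L→P→D: 33+28+6+7+11+7 = 92
D→V→Y→W→P→L→D: 33+28+6+18+11+18 = 114
D→V→Y→P→L→W→D: 33+28+19+11+7+21 = 119
D→V→Y→P→W→L→D: 33+28+19+18+7+18 = 123
D→V→L→Y→W→P→D: 33+15+13+6+18+7 = 92
D→V→L→Y→P→W→D: 33+15+13+19+18+21 = 119
D→V→L→W→Y→P→D: 33+15+7+6+19+7 = 87
D→V→L→W→P→Y→D: 33+15+7+18+19+15 = 107
D→V→L→P→Y→W→D: 33+15+11+19+6+21 = 105
D→V→L→P→W→Y→D: 33+15+11+18+6+15 = 98
D→V→W→Y→L→P→D: 33+22+6+13+11+7 = 92
D→V→W→Y→P→L→D: 33+22+6+19+11+18 = 109
… (46 more)
D→Y→W→V→L→P→D: 15+6+22+15+11+7 = 76  ← best
The minimum is 76.
One optimal route: D → Y → W → V → L → P → D (or its reverse).

Shortest round trip = 76 miles.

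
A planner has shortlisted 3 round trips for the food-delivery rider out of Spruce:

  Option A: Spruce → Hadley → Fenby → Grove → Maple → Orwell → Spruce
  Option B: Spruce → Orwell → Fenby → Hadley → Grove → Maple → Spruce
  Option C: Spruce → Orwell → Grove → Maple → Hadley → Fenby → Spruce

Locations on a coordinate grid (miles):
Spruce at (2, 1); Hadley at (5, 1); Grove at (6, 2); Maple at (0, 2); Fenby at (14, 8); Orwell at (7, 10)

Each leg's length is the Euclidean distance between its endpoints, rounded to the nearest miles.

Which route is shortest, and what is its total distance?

Option A: 3 + 11 + 10 + 6 + 11 + 10 = 51
Option B: 10 + 7 + 11 + 1 + 6 + 2 = 37
Option C: 10 + 8 + 6 + 5 + 11 + 14 = 54

37 miles — Option B is the shortest.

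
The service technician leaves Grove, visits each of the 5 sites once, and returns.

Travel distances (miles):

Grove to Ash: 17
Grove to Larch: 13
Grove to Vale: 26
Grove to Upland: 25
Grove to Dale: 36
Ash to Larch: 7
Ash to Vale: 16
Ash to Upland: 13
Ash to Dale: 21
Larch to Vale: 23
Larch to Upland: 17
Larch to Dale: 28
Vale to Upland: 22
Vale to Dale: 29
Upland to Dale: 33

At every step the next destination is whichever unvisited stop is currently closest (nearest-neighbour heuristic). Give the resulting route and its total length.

Grove → [Larch:13 / Ash:17 / Upland:25 / Vale:26 / Dale:36] → Larch (13)
Larch → [Ash:7 / Upland:17 / Vale:23 / Dale:28] → Ash (7)
Ash → [Upland:13 / Vale:16 / Dale:21] → Upland (13)
Upland → [Vale:22 / Dale:33] → Vale (22)
Vale → [Dale:29] → Dale (29)
Return Dale→Grove: 36.
Total = 13 + 7 + 13 + 22 + 29 + 36 = 120.

Nearest-neighbour total = 120 miles; route Grove → Larch → Ash → Upland → Vale → Dale → Grove.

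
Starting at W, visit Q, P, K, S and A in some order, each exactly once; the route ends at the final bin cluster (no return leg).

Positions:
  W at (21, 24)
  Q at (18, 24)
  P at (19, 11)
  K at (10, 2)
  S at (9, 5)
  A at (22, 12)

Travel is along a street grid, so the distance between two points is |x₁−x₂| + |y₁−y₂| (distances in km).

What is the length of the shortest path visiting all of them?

There are 5! = 120 possible orderings.
W→Q→P→K→S→A: 3+14+18+4+20 = 59
W→Q→P→K→A→S: 3+14+18+22+20 = 77
W→Q→P→S→K→A: 3+14+16+4+22 = 59
W→Q→P→S→A→K: 3+14+16+20+22 = 75
W→Q→P→A→K→S: 3+14+4+22+4 = 47
W→Q→P→A→S→K: 3+14+4+20+4 = 45
W→Q→K→P→S→A: 3+30+18+16+20 = 87
W→Q→K→P→A→S: 3+30+18+4+20 = 75
W→Q→K→S→P→A: 3+30+4+16+4 = 57
W→Q→K→S→A→P: 3+30+4+20+4 = 61
W→Q→K→A→P→S: 3+30+22+4+16 = 75
W→Q→K→A→S→P: 3+30+22+20+16 = 91
W→Q→S→P→K→A: 3+28+16+18+22 = 87
W→Q→S→P→A→K: 3+28+16+4+22 = 73
… (106 more)
W→Q→A→P→S→K: 3+16+4+16+4 = 43  ← best
The minimum is 43.
One shortest path: W → Q → A → P → S → K.

Minimum one-way distance = 43 km.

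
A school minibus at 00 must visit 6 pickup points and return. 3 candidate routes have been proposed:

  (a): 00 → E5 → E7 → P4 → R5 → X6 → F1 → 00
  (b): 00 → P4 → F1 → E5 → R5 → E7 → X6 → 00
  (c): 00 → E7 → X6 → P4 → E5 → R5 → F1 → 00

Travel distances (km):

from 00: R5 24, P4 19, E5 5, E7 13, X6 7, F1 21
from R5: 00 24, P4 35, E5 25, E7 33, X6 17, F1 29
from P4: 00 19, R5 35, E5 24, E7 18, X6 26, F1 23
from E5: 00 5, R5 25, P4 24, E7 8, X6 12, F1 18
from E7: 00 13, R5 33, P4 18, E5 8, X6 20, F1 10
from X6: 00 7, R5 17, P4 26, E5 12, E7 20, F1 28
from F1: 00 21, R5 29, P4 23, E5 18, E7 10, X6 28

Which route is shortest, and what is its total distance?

132 km — (a) is the shortest.

(a): 5 + 8 + 18 + 35 + 17 + 28 + 21 = 132
(b): 19 + 23 + 18 + 25 + 33 + 20 + 7 = 145
(c): 13 + 20 + 26 + 24 + 25 + 29 + 21 = 158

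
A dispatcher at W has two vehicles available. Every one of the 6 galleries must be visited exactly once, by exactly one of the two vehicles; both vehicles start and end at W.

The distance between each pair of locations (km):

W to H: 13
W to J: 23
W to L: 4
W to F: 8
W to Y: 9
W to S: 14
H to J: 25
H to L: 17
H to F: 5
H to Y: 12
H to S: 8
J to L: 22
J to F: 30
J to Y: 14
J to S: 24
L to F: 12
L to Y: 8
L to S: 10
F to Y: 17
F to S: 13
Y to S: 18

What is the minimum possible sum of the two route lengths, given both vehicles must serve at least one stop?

Check every non-empty split of the stops between the two vehicles; for each half take its own optimal tour:
  {H} + {J, L, F, Y, S}: 26 + 71 = 97
  {J} + {H, L, F, Y, S}: 46 + 48 = 94
  {H, J} + {L, F, Y, S}: 61 + 48 = 109
  {L} + {H, J, F, Y, S}: 8 + 68 = 76
  {H, L} + {J, F, Y, S}: 34 + 68 = 102
  {J, L} + {H, F, Y, S}: 49 + 48 = 97
  … (31 splits in total)
Best: vehicle 1 W → L → W = 8; vehicle 2 W → F → H → S → J → Y → W = 68; combined 76.

76 km — the smallest possible combined total.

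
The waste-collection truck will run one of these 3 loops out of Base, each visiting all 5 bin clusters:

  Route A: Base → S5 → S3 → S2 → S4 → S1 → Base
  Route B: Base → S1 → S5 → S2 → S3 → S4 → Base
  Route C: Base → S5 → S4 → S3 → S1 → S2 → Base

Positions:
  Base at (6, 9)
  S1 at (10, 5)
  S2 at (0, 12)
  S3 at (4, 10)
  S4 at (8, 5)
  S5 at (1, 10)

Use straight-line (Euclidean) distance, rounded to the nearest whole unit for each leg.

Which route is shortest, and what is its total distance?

Route A: 5 + 3 + 4 + 11 + 2 + 6 = 31
Route B: 6 + 10 + 2 + 4 + 6 + 4 = 32
Route C: 5 + 9 + 6 + 8 + 12 + 7 = 47

31 — Route A is the shortest.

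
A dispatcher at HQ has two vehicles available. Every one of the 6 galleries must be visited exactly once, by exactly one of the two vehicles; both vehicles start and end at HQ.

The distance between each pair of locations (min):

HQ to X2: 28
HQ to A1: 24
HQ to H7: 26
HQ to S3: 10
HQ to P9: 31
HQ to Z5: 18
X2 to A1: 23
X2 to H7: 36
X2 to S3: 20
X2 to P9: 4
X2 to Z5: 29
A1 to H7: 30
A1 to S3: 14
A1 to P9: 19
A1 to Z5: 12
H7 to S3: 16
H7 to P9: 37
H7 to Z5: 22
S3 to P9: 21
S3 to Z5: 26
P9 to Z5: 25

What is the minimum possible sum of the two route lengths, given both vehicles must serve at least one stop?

Minimum combined distance: 131 min.

There are 2^5 − 1 = 31 ways to divide the 6 stops into two non-empty groups. For each, the best each vehicle can do is its own shortest tour through its group:
  {X2} + {A1, H7, S3, P9, Z5}: 56 + 110 = 166
  {A1} + {X2, H7, S3, P9, Z5}: 48 + 105 = 153
  {X2, A1} + {H7, S3, P9, Z5}: 75 + 104 = 179
  {H7} + {X2, A1, S3, P9, Z5}: 52 + 83 = 135
  {X2, H7} + {A1, S3, P9, Z5}: 90 + 80 = 170
  {A1, H7} + {X2, S3, P9, Z5}: 80 + 77 = 157
  … (31 splits in total)
  {S3} + {X2, A1, H7, P9, Z5}: 20 + 111 = 131  ← best
Best: vehicle 1 HQ → S3 → HQ = 20; vehicle 2 HQ → X2 → P9 → A1 → Z5 → H7 → HQ = 111; combined 131.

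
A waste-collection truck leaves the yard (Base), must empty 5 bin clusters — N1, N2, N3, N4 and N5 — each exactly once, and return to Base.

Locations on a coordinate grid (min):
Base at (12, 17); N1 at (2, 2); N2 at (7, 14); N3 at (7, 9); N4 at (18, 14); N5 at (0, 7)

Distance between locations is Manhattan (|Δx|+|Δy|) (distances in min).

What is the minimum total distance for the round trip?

66 min — the shortest possible round trip.

With 5 stops there are 5!/2 = 60 distinct round trips (a route and its reverse cost the same).
Base → N1 → N2 → N3 → N4 → N5 → Base: 25+17+5+16+25+22 = 110
Base → N1 → N2 → N3 → N5 → N4 → Base: 25+17+5+9+25+9 = 90
Base → N1 → N2 → N4 → N3 → N5 → Base: 25+17+11+16+9+22 = 100
Base → N1 → N2 → N4 → N5 → N3 → Base: 25+17+11+25+9+13 = 100
Base → N1 → N2 → N5 → N3 → N4 → Base: 25+17+14+9+16+9 = 90
Base → N1 → N2 → N5 → N4 → N3 → Base: 25+17+14+25+16+13 = 110
Base → N1 → N3 → N2 → N4 → N5 → Base: 25+12+5+11+25+22 = 100
Base → N1 → N3 → N2 → N5 → N4 → Base: 25+12+5+14+25+9 = 90
Base → N1 → N3 → N4 → N2 → N5 → Base: 25+12+16+11+14+22 = 100
Base → N1 → N3 → N4 → N5 → N2 → Base: 25+12+16+25+14+8 = 100
Base → N1 → N3 → N5 → N2 → N4 → Base: 25+12+9+14+11+9 = 80
Base → N1 → N3 → N5 → N4 → N2 → Base: 25+12+9+25+11+8 = 90
Base → N1 → N4 → N2 → N3 → N5 → Base: 25+28+11+5+9+22 = 100
Base → N1 → N4 → N2 → N5 → N3 → Base: 25+28+11+14+9+13 = 100
… (46 more)
Base → N1 → N5 → N3 → N2 → N4 → Base: 25+7+9+5+11+9 = 66  ← best
The minimum is 66.
One optimal route: Base → N1 → N5 → N3 → N2 → N4 → Base (or its reverse).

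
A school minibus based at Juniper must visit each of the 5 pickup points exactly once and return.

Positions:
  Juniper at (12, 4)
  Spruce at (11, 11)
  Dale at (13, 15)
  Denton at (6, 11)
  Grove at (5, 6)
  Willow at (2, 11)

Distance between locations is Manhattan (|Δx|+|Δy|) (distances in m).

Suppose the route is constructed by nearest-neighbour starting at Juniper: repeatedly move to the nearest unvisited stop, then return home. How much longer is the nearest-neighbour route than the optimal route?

Excess over optimum: 10 m.

Juniper: Spruce=8, Grove=9, Dale=12, Denton=13, Willow=17 ⇒ Spruce
Spruce: Denton=5, Dale=6, Willow=9, Grove=11 ⇒ Denton
Denton: Willow=4, Grove=6, Dale=11 ⇒ Willow
Willow: Grove=8, Dale=15 ⇒ Grove
Grove: Dale=17 ⇒ Dale
NN route Juniper → Spruce → Denton → Willow → Grove → Dale → Juniper costs 54.
Optimal: Juniper → Dale → Spruce → Denton → Willow → Grove → Juniper costs 44 (by enumerating all 60 distinct tours).
Excess = 54 − 44 = 10.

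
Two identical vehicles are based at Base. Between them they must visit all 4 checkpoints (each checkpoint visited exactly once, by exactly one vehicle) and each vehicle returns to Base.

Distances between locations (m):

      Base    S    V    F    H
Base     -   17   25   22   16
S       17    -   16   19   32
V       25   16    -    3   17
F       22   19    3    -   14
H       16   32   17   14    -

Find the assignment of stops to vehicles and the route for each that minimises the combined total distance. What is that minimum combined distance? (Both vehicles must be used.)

90 m — the smallest possible combined total.

Try each way of splitting the stops between the two vehicles (each non-empty) and, for each split, find the best tour for each vehicle:
  {S} + {V, F, H}: 34 + 58 = 92
  {V} + {S, F, H}: 50 + 66 = 116
  {S, V} + {F, H}: 58 + 52 = 110
  {F} + {S, V, H}: 44 + 66 = 110
  {S, F} + {V, H}: 58 + 58 = 116
  {V, F} + {S, H}: 50 + 65 = 115
  … (7 splits in total)
  {S, V, F} + {H}: 58 + 32 = 90  ← best
Best: vehicle 1 Base → S → V → F → Base = 58; vehicle 2 Base → H → Base = 32; combined 90.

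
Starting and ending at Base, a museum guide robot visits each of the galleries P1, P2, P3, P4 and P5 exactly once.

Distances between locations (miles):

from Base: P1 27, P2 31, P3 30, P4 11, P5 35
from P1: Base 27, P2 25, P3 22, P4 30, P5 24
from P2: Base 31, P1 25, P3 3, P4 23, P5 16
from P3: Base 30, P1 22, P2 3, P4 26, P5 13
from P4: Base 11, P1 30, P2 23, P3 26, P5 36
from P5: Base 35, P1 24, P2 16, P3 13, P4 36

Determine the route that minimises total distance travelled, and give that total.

Minimum total distance: 101 miles.

Base-P1-P2-P3-P4-P5-Base: 27+25+3+26+36+35 = 152
Base-P1-P2-P3-P5-P4-Base: 27+25+3+13+36+11 = 115
Base-P1-P2-P4-P3-P5-Base: 27+25+23+26+13+35 = 149
Base-P1-P2-P4-P5-P3-Base: 27+25+23+36+13+30 = 154
Base-P1-P2-P5-P3-P4-Base: 27+25+16+13+26+11 = 118
Base-P1-P2-P5-P4-P3-Base: 27+25+16+36+26+30 = 160
Base-P1-P3-P2-P4-P5-Base: 27+22+3+23+36+35 = 146
Base-P1-P3-P2-P5-P4-Base: 27+22+3+16+36+11 = 115
Base-P1-P3-P4-P2-P5-Base: 27+22+26+23+16+35 = 149
Base-P1-P3-P4-P5-P2-Base: 27+22+26+36+16+31 = 158
Base-P1-P3-P5-P2-P4-Base: 27+22+13+16+23+11 = 112
Base-P1-P3-P5-P4-P2-Base: 27+22+13+36+23+31 = 152
Base-P1-P4-P2-P3-P5-Base: 27+30+23+3+13+35 = 131
Base-P1-P4-P2-P5-P3-Base: 27+30+23+16+13+30 = 139
… (46 more)
Base-P1-P5-P3-P2-P4-Base: 27+24+13+3+23+11 = 101  ← best
The minimum is 101.
One optimal route: Base → P1 → P5 → P3 → P2 → P4 → Base (or its reverse).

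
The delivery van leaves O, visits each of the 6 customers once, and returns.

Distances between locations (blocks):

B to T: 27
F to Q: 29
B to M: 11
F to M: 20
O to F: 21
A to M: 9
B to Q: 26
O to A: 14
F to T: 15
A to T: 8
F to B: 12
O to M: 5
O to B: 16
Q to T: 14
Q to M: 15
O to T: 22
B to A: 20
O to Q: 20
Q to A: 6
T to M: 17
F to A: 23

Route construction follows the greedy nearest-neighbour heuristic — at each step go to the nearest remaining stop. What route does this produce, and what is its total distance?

From O: distances to unvisited — M=5, A=14, B=16, Q=20, F=21, T=22. Nearest is M (5).
From M: distances to unvisited — A=9, B=11, Q=15, T=17, F=20. Nearest is A (9).
From A: distances to unvisited — Q=6, T=8, B=20, F=23. Nearest is Q (6).
From Q: distances to unvisited — T=14, B=26, F=29. Nearest is T (14).
From T: distances to unvisited — F=15, B=27. Nearest is F (15).
From F: distances to unvisited — B=12. Nearest is B (12).
Return B→O: 16.
Total = 5 + 9 + 6 + 14 + 15 + 12 + 16 = 77.

77 blocks along O → M → A → Q → T → F → B → O.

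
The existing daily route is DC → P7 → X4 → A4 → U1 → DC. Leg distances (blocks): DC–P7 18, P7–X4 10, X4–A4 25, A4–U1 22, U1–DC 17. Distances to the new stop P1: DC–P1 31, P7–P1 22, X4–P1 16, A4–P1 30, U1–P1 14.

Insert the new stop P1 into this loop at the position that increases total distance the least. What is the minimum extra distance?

Insertion cost between consecutive stops i–j is d(i,P1) + d(P1,j) − d(i,j):
  between DC and P7: 31 + 22 − 18 = 35
  between P7 and X4: 22 + 16 − 10 = 28
  between X4 and A4: 16 + 30 − 25 = 21
  between A4 and U1: 30 + 14 − 22 = 22
  between U1 and DC: 14 + 31 − 17 = 28
Cheapest insertion is between X4 and A4, adding 21.
New total = 92 + 21 = 113.

+21 blocks — insert P1 between X4 and A4.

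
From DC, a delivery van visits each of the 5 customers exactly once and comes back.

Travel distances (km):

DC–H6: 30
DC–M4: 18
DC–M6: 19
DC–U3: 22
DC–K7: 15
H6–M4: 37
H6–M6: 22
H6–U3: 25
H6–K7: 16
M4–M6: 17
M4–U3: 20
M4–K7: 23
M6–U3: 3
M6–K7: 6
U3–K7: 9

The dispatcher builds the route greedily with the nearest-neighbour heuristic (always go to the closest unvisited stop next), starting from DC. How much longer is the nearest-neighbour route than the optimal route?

From DC: K7=15, M4=18, M6=19, U3=22, H6=30 → choose K7 (15).
From K7: M6=6, U3=9, H6=16, M4=23 → choose M6 (6).
From M6: U3=3, M4=17, H6=22 → choose U3 (3).
From U3: M4=20, H6=25 → choose M4 (20).
From M4: H6=37 → choose H6 (37).
NN route DC → K7 → M6 → U3 → M4 → H6 → DC costs 111.
Optimal: DC → H6 → K7 → M6 → U3 → M4 → DC costs 93 (by enumerating all 60 distinct tours).
Excess = 111 − 93 = 18.

Excess over optimum: 18 km.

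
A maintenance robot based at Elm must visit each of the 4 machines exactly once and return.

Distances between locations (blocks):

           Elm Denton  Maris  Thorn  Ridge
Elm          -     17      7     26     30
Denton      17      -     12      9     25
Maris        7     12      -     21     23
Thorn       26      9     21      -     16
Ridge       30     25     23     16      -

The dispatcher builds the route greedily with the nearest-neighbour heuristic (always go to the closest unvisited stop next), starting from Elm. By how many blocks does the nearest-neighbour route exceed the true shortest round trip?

The nearest-neighbour route is 2 blocks longer than optimal.

Elm: Maris=7, Denton=17, Thorn=26, Ridge=30 ⇒ Maris
Maris: Denton=12, Thorn=21, Ridge=23 ⇒ Denton
Denton: Thorn=9, Ridge=25 ⇒ Thorn
Thorn: Ridge=16 ⇒ Ridge
NN route Elm → Maris → Denton → Thorn → Ridge → Elm costs 74.
Optimal: Elm → Denton → Thorn → Ridge → Maris → Elm costs 72 (by enumerating all 12 distinct tours).
Excess = 74 − 72 = 2.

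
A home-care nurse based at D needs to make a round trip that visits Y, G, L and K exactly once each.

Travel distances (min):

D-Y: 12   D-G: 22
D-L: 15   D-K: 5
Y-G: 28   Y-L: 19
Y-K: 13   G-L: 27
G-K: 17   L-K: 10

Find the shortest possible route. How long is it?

80 min — the shortest possible round trip.

There are 12 distinct closed tours to check (reversals are equivalent).
D - Y - G - L - K - D: 12+28+27+10+5 = 82
D - Y - G - K - L - D: 12+28+17+10+15 = 82
D - Y - L - G - K - D: 12+19+27+17+5 = 80
D - Y - L - K - G - D: 12+19+10+17+22 = 80
D - Y - K - G - L - D: 12+13+17+27+15 = 84
D - Y - K - L - G - D: 12+13+10+27+22 = 84
D - G - Y - L - K - D: 22+28+19+10+5 = 84
D - G - Y - K - L - D: 22+28+13+10+15 = 88
D - G - L - Y - K - D: 22+27+19+13+5 = 86
D - G - K - Y - L - D: 22+17+13+19+15 = 86
D - L - Y - G - K - D: 15+19+28+17+5 = 84
D - L - G - Y - K - D: 15+27+28+13+5 = 88
The minimum is 80.
One optimal route: D → Y → L → G → K → D (or its reverse).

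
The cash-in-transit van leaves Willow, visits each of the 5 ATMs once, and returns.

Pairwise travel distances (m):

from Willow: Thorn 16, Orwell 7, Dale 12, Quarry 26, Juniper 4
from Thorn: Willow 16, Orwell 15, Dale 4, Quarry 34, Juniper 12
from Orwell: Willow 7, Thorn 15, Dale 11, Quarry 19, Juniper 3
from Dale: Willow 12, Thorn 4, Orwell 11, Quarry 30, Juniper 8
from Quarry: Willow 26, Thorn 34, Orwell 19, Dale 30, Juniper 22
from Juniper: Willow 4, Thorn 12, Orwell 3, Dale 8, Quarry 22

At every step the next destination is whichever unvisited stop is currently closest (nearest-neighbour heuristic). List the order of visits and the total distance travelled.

82 m along Willow → Juniper → Orwell → Dale → Thorn → Quarry → Willow.

At Willow the remaining stops are Juniper 4, Orwell 7, Dale 12, Thorn 16, Quarry 26; go to Juniper.
At Juniper the remaining stops are Orwell 3, Dale 8, Thorn 12, Quarry 22; go to Orwell.
At Orwell the remaining stops are Dale 11, Thorn 15, Quarry 19; go to Dale.
At Dale the remaining stops are Thorn 4, Quarry 30; go to Thorn.
At Thorn the remaining stops are Quarry 34; go to Quarry.
Return Quarry→Willow: 26.
Total = 4 + 3 + 11 + 4 + 34 + 26 = 82.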